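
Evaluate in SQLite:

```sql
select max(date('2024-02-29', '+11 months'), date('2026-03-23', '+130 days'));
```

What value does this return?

2026-07-31

date('2024-02-29', '+11 months') → 2025-01-29.
date('2026-03-23', '+130 days') → 2026-07-31.
Later of the two is 2026-07-31.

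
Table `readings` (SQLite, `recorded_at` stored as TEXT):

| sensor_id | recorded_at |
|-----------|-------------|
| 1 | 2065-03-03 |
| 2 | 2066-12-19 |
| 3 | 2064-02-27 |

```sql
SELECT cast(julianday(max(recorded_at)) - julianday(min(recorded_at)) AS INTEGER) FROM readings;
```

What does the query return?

1026

MIN = 2064-02-27, MAX = 2066-12-19.
2 days remain in February 2064 after the 27th (29 − 27).
Full months from March 2064 through November 2066 contribute their day counts.
Then 19 days into December 2066.
Total: 2 + 31 + 30 + 31 + 30 + 31 + 31 + 30 + 31 + 30 + 31 + 31 + 28 + 31 + 30 + 31 + 30 + 31 + 31 + 30 + 31 + 30 + 31 + 31 + 28 + 31 + 30 + 31 + 30 + 31 + 31 + 30 + 31 + 30 + 19 = 1026.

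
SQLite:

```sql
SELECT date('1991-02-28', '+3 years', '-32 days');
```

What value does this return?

Adding +3 years to 1991-02-28 gives 1994-02-28.
Going back 28 days from 1994-02-28 reaches 1994-01-31 (last day of January, 31 days).
Going back 4 days within January lands on 1994-01-27.

1994-01-27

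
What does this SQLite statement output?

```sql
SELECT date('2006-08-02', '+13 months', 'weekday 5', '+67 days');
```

Adding +13 months to 2006-08-02 gives 2007-09-02.
`weekday 5` advances to the next Friday; 2007-09-02 is a Sunday, so it moves forward to 2007-09-07.
Applying '+67 days' to 2007-09-07: counting 67 days forward gives 2007-11-13.

2007-11-13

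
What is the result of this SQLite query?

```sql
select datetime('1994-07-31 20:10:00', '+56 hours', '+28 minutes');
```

1994-08-03 04:38:00

+56 hours from 1994-07-31 20:10:00 is 1994-08-03 04:10:00 (crosses midnight).
+28 minutes from 1994-08-03 04:10:00 is 1994-08-03 04:38:00.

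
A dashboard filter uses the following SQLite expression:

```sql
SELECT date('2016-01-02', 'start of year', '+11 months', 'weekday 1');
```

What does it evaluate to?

2016-12-05

`start of year` rewinds 2016-01-02 to 2016-01-01.
Adding +11 months to 2016-01-01 gives 2016-12-01.
`weekday 1` advances to the next Monday; 2016-12-01 is a Thursday, so it moves forward to 2016-12-05.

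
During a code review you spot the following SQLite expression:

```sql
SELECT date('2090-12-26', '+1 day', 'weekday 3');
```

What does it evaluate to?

Advancing 1 more day within December lands on 2090-12-27.
`weekday 3` advances to the next Wednesday; 2090-12-27 is already a Wednesday, so it stays at 2090-12-27.

2090-12-27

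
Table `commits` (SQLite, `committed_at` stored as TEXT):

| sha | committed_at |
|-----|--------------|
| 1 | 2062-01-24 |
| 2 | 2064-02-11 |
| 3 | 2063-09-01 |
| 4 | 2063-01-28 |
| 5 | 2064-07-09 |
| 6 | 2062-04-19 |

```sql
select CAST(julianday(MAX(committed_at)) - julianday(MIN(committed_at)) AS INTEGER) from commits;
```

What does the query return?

MIN = 2062-01-24, MAX = 2064-07-09.
7 days remain in January 2062 after the 24th (31 − 24).
Full months from February 2062 through June 2064 contribute their day counts.
Then 9 days into July 2064.
Total: 7 + 28 + 31 + 30 + 31 + 30 + 31 + 31 + 30 + 31 + 30 + 31 + 31 + 28 + 31 + 30 + 31 + 30 + 31 + 31 + 30 + 31 + 30 + 31 + 31 + 29 + 31 + 30 + 31 + 30 + 9 = 897.

897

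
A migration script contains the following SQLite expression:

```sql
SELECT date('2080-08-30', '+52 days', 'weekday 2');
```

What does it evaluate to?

Applying '+52 days' to 2080-08-30: counting 52 days forward gives 2080-10-21.
`weekday 2` advances to the next Tuesday; 2080-10-21 is a Monday, so it moves forward to 2080-10-22.

2080-10-22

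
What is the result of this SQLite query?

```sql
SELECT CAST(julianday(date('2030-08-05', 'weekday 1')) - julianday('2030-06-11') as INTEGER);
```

`weekday 1` advances to the next Monday; 2030-08-05 is already a Monday, so it stays at 2030-08-05.
19 days remain in June 2030 after the 11th (30 − 11).
July 2030: 31 days.
Then 5 days into August 2030.
Total: 19 + 31 + 5 = 55.

55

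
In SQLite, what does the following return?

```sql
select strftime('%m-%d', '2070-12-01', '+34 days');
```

First apply '+34 days': 2070-12-01 → 2071-01-04.
`%m-%d` extracts the month-day: 01-04.

01-04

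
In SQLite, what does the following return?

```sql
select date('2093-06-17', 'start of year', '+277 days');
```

`start of year` rewinds 2093-06-17 to 2093-01-01.
Applying '+277 days' to 2093-01-01: counting 277 days forward gives 2093-10-05.

2093-10-05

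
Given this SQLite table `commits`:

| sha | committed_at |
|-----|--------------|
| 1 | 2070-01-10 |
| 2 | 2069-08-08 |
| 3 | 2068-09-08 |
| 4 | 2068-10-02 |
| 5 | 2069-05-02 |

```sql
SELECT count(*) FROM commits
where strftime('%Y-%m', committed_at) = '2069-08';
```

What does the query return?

1

Rows with year-month 2069-08: 2069-08-08 → 1.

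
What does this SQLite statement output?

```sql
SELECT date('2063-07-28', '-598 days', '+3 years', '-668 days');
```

2063-02-08

Applying '-598 days' to 2063-07-28: counting 598 days back gives 2061-12-07.
Adding +3 years to 2061-12-07 gives 2064-12-07.
Applying '-668 days' to 2064-12-07: counting 668 days back gives 2063-02-08.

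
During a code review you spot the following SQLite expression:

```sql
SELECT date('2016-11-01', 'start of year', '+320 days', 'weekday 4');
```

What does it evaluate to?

2016-11-17

`start of year` rewinds 2016-11-01 to 2016-01-01.
Applying '+320 days' to 2016-01-01: counting 320 days forward gives 2016-11-16.
`weekday 4` advances to the next Thursday; 2016-11-16 is a Wednesday, so it moves forward to 2016-11-17.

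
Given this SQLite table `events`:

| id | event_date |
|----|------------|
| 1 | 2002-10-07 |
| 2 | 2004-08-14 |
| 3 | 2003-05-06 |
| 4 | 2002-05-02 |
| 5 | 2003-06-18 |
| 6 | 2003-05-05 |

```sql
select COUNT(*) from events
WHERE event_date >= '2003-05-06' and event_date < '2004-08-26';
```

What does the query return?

Rows in [2003-05-06, 2004-08-26): 2004-08-14, 2003-05-06, 2003-06-18 → 3 rows.

3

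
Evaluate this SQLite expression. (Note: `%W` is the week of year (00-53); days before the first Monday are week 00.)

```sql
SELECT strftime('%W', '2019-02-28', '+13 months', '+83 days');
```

24

First apply '+13 months', '+83 days': 2019-02-28 → 2020-06-19.
2020-06-19 is a Friday. SQLite's %W counts Mondays since the year started; the result is 24.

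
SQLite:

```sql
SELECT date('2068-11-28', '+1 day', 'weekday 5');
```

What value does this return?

2068-11-30

Advancing 1 more day within November lands on 2068-11-29.
`weekday 5` advances to the next Friday; 2068-11-29 is a Thursday, so it moves forward to 2068-11-30.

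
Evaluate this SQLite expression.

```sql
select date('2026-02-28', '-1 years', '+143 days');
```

Adding -1 year to 2026-02-28 gives 2025-02-28.
Applying '+143 days' to 2025-02-28: counting 143 days forward gives 2025-07-21.

2025-07-21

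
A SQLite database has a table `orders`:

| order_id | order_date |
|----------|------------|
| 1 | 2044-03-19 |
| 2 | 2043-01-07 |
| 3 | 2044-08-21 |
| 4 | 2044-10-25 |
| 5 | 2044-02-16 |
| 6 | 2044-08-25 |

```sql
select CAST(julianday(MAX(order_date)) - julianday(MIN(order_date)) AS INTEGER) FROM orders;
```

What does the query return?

657

MIN = 2043-01-07, MAX = 2044-10-25.
24 days remain in January 2043 after the 7th (31 − 7).
Full months from February 2043 through September 2044 contribute their day counts.
Then 25 days into October 2044.
Total: 24 + 28 + 31 + 30 + 31 + 30 + 31 + 31 + 30 + 31 + 30 + 31 + 31 + 29 + 31 + 30 + 31 + 30 + 31 + 31 + 30 + 25 = 657.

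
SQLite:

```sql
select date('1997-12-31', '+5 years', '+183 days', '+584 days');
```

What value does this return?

2005-02-05

Adding +5 years to 1997-12-31 gives 2002-12-31.
Applying '+183 days' to 2002-12-31: counting 183 days forward gives 2003-07-02.
Applying '+584 days' to 2003-07-02: counting 584 days forward gives 2005-02-05.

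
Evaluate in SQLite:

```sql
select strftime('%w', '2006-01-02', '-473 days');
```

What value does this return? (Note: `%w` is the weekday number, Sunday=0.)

First apply '-473 days': 2006-01-02 → 2004-09-16.
2004-09-16 is a Thursday; with Sunday=0 that is 4.

4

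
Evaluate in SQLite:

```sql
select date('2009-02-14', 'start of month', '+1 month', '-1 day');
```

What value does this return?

`start of month` rewinds 2009-02-14 to 2009-02-01.
Adding +1 month to 2009-02-01 gives 2009-03-01.
Going back 1 day from 2009-03-01 reaches 2009-02-28 (last day of February, 28 days).

2009-02-28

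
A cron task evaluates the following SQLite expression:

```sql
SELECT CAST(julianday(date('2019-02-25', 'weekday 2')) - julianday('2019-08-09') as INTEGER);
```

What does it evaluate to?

-164

`weekday 2` advances to the next Tuesday; 2019-02-25 is a Monday, so it moves forward to 2019-02-26.
2 days remain in February 2019 after the 26th (28 − 26).
March 2019: 31 days.
April 2019: 30 days.
May 2019: 31 days.
June 2019: 30 days.
July 2019: 31 days.
Then 9 days into August 2019.
Total: 2 + 31 + 30 + 31 + 30 + 31 + 9 = 164.
The subtraction is earlier − later, so the result is −164 → -164.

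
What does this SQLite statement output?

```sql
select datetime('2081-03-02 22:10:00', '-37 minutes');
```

2081-03-02 21:33:00

-37 minutes from 2081-03-02 22:10:00 is 2081-03-02 21:33:00.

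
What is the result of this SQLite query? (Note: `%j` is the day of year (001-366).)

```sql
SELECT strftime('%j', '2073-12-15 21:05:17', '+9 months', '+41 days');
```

First apply '+9 months', '+41 days': 2073-12-15 21:05:17 → 2074-10-26 21:05:17.
Day-of-year for 2074-10-26: days since 2074-01-01 inclusive = 299, zero-padded to 299.

299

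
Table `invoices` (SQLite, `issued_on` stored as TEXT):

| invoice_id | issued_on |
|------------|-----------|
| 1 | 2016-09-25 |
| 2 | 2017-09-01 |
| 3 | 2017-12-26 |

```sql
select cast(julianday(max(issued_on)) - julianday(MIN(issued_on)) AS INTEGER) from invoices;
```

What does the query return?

MIN = 2016-09-25, MAX = 2017-12-26.
5 days remain in September 2016 after the 25th (30 − 25).
Full months from October 2016 through November 2017 contribute their day counts.
Then 26 days into December 2017.
Total: 5 + 31 + 30 + 31 + 31 + 28 + 31 + 30 + 31 + 30 + 31 + 31 + 30 + 31 + 30 + 26 = 457.

457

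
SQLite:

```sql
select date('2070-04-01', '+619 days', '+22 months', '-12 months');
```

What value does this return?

2072-10-11

Applying '+619 days' to 2070-04-01: counting 619 days forward gives 2071-12-11.
Adding +22 months to 2071-12-11 gives 2073-10-11.
Adding -12 months to 2073-10-11 gives 2072-10-11.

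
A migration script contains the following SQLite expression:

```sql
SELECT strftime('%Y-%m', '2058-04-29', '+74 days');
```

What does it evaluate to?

First apply '+74 days': 2058-04-29 → 2058-07-12.
`%Y-%m` extracts the year-month: 2058-07.

2058-07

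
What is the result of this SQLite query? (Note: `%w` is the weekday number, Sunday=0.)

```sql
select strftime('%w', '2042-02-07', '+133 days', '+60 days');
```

First apply '+133 days', '+60 days': 2042-02-07 → 2042-08-19.
2042-08-19 is a Tuesday; with Sunday=0 that is 2.

2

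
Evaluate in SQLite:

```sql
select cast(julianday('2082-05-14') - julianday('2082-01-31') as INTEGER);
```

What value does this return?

103

0 days remain in January 2082 after the 31st (31 − 31).
February 2082: 28 days.
March 2082: 31 days.
April 2082: 30 days.
Then 14 days into May 2082.
Total: 0 + 28 + 31 + 30 + 14 = 103.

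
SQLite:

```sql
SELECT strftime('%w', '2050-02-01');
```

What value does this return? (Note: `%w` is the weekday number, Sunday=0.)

2

2050-02-01 is a Tuesday; with Sunday=0 that is 2.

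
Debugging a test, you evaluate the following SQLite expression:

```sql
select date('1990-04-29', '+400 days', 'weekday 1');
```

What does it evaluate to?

1991-06-03

Applying '+400 days' to 1990-04-29: counting 400 days forward gives 1991-06-03.
`weekday 1` advances to the next Monday; 1991-06-03 is already a Monday, so it stays at 1991-06-03.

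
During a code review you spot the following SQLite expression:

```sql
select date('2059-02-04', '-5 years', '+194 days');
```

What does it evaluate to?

2054-08-17

Adding -5 years to 2059-02-04 gives 2054-02-04.
Applying '+194 days' to 2054-02-04: counting 194 days forward gives 2054-08-17.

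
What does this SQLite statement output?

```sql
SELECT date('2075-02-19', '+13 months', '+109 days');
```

Adding +13 months to 2075-02-19 gives 2076-03-19.
Applying '+109 days' to 2076-03-19: counting 109 days forward gives 2076-07-06.

2076-07-06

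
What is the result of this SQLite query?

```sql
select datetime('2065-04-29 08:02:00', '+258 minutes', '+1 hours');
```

2065-04-29 13:20:00

258 minutes = 4h 18m; +258 minutes from 2065-04-29 08:02:00 is 2065-04-29 12:20:00.
+1 hours from 2065-04-29 12:20:00 is 2065-04-29 13:20:00.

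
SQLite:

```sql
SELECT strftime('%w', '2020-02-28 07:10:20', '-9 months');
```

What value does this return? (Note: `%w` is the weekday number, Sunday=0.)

First apply '-9 months': 2020-02-28 07:10:20 → 2019-05-28 07:10:20.
2019-05-28 is a Tuesday; with Sunday=0 that is 2.

2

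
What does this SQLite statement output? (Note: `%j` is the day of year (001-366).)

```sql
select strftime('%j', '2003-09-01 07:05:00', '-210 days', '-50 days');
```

349

First apply '-210 days', '-50 days': 2003-09-01 07:05:00 → 2002-12-15 07:05:00.
Day-of-year for 2002-12-15: days since 2002-01-01 inclusive = 349, zero-padded to 349.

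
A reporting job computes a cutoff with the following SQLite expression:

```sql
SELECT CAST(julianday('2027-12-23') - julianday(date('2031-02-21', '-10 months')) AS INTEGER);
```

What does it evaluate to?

-850

Adding -10 months to 2031-02-21 gives 2030-04-21.
8 days remain in December 2027 after the 23rd (31 − 23).
Full months from January 2028 through March 2030 contribute their day counts.
Then 21 days into April 2030.
Total: 8 + 31 + 29 + 31 + 30 + 31 + 30 + 31 + 31 + 30 + 31 + 30 + 31 + 31 + 28 + 31 + 30 + 31 + 30 + 31 + 31 + 30 + 31 + 30 + 31 + 31 + 28 + 31 + 21 = 850.
The subtraction is earlier − later, so the result is −850 → -850.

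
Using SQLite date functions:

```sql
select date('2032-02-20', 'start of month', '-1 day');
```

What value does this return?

2032-01-31

`start of month` rewinds 2032-02-20 to 2032-02-01.
Going back 1 day from 2032-02-01 reaches 2032-01-31 (last day of January, 31 days).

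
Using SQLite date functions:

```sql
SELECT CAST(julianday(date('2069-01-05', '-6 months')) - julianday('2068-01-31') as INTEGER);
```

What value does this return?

Adding -6 months to 2069-01-05 gives 2068-07-05.
0 days remain in January 2068 after the 31st (31 − 31).
February 2068: 29 days (leap year).
March 2068: 31 days.
April 2068: 30 days.
May 2068: 31 days.
June 2068: 30 days.
Then 5 days into July 2068.
Total: 0 + 29 + 31 + 30 + 31 + 30 + 5 = 156.

156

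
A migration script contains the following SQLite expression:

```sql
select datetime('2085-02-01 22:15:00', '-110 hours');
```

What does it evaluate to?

2085-01-28 08:15:00

-110 hours from 2085-02-01 22:15:00 is 2085-01-28 08:15:00 (crosses midnight).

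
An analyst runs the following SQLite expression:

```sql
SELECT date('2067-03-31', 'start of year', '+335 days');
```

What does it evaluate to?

`start of year` rewinds 2067-03-31 to 2067-01-01.
Applying '+335 days' to 2067-01-01: counting 335 days forward gives 2067-12-02.

2067-12-02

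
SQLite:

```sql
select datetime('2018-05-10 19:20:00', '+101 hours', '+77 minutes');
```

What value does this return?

2018-05-15 01:37:00

+101 hours from 2018-05-10 19:20:00 is 2018-05-15 00:20:00 (crosses midnight).
77 minutes = 1h 17m; +77 minutes from 2018-05-15 00:20:00 is 2018-05-15 01:37:00.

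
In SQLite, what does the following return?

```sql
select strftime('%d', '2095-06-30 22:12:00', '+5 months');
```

First apply '+5 months': 2095-06-30 22:12:00 → 2095-11-30 22:12:00.
`%d` extracts the 2-digit day of month: 30.

30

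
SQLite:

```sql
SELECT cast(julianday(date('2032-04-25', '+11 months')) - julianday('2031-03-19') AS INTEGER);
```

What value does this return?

737

Adding +11 months to 2032-04-25 gives 2033-03-25.
12 days remain in March 2031 after the 19th (31 − 19).
Full months from April 2031 through February 2033 contribute their day counts.
Then 25 days into March 2033.
Total: 12 + 30 + 31 + 30 + 31 + 31 + 30 + 31 + 30 + 31 + 31 + 29 + 31 + 30 + 31 + 30 + 31 + 31 + 30 + 31 + 30 + 31 + 31 + 28 + 25 = 737.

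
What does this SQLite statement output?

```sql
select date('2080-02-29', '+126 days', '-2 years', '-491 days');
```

Applying '+126 days' to 2080-02-29: counting 126 days forward gives 2080-07-04.
Adding -2 years to 2080-07-04 gives 2078-07-04.
Applying '-491 days' to 2078-07-04: counting 491 days back gives 2077-02-28.

2077-02-28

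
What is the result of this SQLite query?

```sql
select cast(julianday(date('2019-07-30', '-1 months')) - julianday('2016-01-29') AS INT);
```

Adding -1 month to 2019-07-30 gives 2019-06-30.
2 days remain in January 2016 after the 29th (31 − 29).
Full months from February 2016 through May 2019 contribute their day counts.
Then 30 days into June 2019.
Total: 2 + 29 + 31 + 30 + 31 + 30 + 31 + 31 + 30 + 31 + 30 + 31 + 31 + 28 + 31 + 30 + 31 + 30 + 31 + 31 + 30 + 31 + 30 + 31 + 31 + 28 + 31 + 30 + 31 + 30 + 31 + 31 + 30 + 31 + 30 + 31 + 31 + 28 + 31 + 30 + 31 + 30 = 1248.

1248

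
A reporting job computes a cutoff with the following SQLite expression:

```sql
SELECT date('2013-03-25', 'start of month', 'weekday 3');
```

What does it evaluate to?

`start of month` rewinds 2013-03-25 to 2013-03-01.
`weekday 3` advances to the next Wednesday; 2013-03-01 is a Friday, so it moves forward to 2013-03-06.

2013-03-06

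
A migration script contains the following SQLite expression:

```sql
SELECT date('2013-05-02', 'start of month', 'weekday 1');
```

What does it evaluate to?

2013-05-06

`start of month` rewinds 2013-05-02 to 2013-05-01.
`weekday 1` advances to the next Monday; 2013-05-01 is a Wednesday, so it moves forward to 2013-05-06.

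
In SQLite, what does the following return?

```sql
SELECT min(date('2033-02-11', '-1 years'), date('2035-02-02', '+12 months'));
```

date('2033-02-11', '-1 years') → 2032-02-11.
date('2035-02-02', '+12 months') → 2036-02-02.
Earlier of the two is 2032-02-11.

2032-02-11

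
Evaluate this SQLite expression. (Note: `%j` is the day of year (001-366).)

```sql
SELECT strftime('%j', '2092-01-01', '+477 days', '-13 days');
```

First apply '+477 days', '-13 days': 2092-01-01 → 2093-04-09.
Day-of-year for 2093-04-09: days since 2093-01-01 inclusive = 99, zero-padded to 099.

099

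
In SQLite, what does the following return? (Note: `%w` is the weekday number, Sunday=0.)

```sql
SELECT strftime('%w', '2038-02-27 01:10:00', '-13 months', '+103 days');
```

0

First apply '-13 months', '+103 days': 2038-02-27 01:10:00 → 2037-05-10 01:10:00.
2037-05-10 is a Sunday; with Sunday=0 that is 0.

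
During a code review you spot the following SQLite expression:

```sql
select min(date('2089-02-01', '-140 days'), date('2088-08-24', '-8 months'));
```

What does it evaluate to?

date('2089-02-01', '-140 days') → 2088-09-14.
date('2088-08-24', '-8 months') → 2087-12-24.
Earlier of the two is 2087-12-24.

2087-12-24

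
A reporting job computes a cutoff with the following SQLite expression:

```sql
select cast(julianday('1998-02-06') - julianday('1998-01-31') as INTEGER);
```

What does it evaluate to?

0 days remain in January 1998 after the 31st (31 − 31).
Then 6 days into February 1998.
Total: 0 + 6 = 6.

6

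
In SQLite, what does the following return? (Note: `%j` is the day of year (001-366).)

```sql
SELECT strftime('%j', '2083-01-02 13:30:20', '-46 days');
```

321

First apply '-46 days': 2083-01-02 13:30:20 → 2082-11-17 13:30:20.
Day-of-year for 2082-11-17: days since 2082-01-01 inclusive = 321, zero-padded to 321.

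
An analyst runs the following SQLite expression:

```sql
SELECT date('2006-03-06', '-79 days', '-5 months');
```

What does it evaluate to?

2005-07-17

Applying '-79 days' to 2006-03-06: counting 79 days back gives 2005-12-17.
Adding -5 months to 2005-12-17 gives 2005-07-17.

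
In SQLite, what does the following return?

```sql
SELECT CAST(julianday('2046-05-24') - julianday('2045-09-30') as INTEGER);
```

0 days remain in September 2045 after the 30th (30 − 30).
Full months from October 2045 through April 2046 contribute their day counts.
Then 24 days into May 2046.
Total: 0 + 31 + 30 + 31 + 31 + 28 + 31 + 30 + 24 = 236.

236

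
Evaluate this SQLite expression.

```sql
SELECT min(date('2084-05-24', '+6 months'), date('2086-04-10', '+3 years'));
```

date('2084-05-24', '+6 months') → 2084-11-24.
date('2086-04-10', '+3 years') → 2089-04-10.
Earlier of the two is 2084-11-24.

2084-11-24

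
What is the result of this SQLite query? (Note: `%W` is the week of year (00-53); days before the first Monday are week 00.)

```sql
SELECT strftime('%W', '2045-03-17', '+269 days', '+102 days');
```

12

First apply '+269 days', '+102 days': 2045-03-17 → 2046-03-23.
2046-03-23 is a Friday. SQLite's %W counts Mondays since the year started; the result is 12.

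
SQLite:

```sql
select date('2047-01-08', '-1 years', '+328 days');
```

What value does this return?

Adding -1 year to 2047-01-08 gives 2046-01-08.
Applying '+328 days' to 2046-01-08: counting 328 days forward gives 2046-12-02.

2046-12-02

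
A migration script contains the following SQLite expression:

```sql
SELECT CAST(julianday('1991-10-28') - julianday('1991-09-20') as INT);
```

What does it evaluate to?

10 days remain in September 1991 after the 20th (30 − 20).
Then 28 days into October 1991.
Total: 10 + 28 = 38.

38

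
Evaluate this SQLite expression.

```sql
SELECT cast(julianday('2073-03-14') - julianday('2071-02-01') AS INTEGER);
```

772

27 days remain in February 2071 after the 1st (28 − 1).
Full months from March 2071 through February 2073 contribute their day counts.
Then 14 days into March 2073.
Total: 27 + 31 + 30 + 31 + 30 + 31 + 31 + 30 + 31 + 30 + 31 + 31 + 29 + 31 + 30 + 31 + 30 + 31 + 31 + 30 + 31 + 30 + 31 + 31 + 28 + 14 = 772.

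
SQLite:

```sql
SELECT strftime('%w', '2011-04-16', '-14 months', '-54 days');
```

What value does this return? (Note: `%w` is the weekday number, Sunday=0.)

4

First apply '-14 months', '-54 days': 2011-04-16 → 2009-12-24.
2009-12-24 is a Thursday; with Sunday=0 that is 4.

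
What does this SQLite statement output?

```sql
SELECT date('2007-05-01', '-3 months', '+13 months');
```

2008-03-01

Adding -3 months to 2007-05-01 gives 2007-02-01.
Adding +13 months to 2007-02-01 gives 2008-03-01.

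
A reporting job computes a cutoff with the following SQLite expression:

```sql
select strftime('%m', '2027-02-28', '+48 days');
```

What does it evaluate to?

First apply '+48 days': 2027-02-28 → 2027-04-17.
`%m` extracts the 2-digit month (01-12): 04.

04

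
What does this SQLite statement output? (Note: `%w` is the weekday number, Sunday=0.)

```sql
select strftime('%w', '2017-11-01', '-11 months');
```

First apply '-11 months': 2017-11-01 → 2016-12-01.
2016-12-01 is a Thursday; with Sunday=0 that is 4.

4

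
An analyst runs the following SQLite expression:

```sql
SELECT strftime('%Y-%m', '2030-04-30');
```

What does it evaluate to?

`%Y-%m` extracts the year-month: 2030-04.

2030-04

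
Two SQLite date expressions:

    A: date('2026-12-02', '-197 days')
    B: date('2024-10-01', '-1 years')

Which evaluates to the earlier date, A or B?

B

A = 2026-05-19.
B = 2023-10-01.
B is earlier.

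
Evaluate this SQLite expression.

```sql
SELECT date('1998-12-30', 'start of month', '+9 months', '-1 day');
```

`start of month` rewinds 1998-12-30 to 1998-12-01.
Adding +9 months to 1998-12-01 gives 1999-09-01.
Going back 1 day from 1999-09-01 reaches 1999-08-31 (last day of August, 31 days).

1999-08-31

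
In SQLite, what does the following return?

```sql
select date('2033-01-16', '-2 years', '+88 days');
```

2031-04-14

Adding -2 years to 2033-01-16 gives 2031-01-16.
Applying '+88 days' to 2031-01-16: counting 88 days forward gives 2031-04-14.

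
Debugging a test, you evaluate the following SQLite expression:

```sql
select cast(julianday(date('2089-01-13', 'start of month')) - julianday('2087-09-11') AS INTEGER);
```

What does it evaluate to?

`start of month` rewinds 2089-01-13 to 2089-01-01.
19 days remain in September 2087 after the 11th (30 − 11).
Full months from October 2087 through December 2088 contribute their day counts.
Then 1 day into January 2089.
Total: 19 + 31 + 30 + 31 + 31 + 29 + 31 + 30 + 31 + 30 + 31 + 31 + 30 + 31 + 30 + 31 + 1 = 478.

478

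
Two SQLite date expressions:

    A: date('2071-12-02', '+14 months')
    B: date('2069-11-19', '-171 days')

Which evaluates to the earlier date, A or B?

B

A = 2073-02-02.
B = 2069-06-01.
B is earlier.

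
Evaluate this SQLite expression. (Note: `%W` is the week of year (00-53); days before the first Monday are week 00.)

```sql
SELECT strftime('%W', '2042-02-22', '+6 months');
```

33

First apply '+6 months': 2042-02-22 → 2042-08-22.
2042-08-22 is a Friday. SQLite's %W counts Mondays since the year started; the result is 33.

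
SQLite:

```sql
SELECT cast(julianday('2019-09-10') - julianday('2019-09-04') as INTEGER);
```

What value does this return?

Both dates are in September 2019: 10 − 4 = 6.

6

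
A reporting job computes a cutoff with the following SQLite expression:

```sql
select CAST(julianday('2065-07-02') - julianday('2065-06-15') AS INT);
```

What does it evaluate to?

17

15 days remain in June 2065 after the 15th (30 − 15).
Then 2 days into July 2065.
Total: 15 + 2 = 17.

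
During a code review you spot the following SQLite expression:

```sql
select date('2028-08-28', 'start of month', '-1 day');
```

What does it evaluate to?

`start of month` rewinds 2028-08-28 to 2028-08-01.
Going back 1 day from 2028-08-01 reaches 2028-07-31 (last day of July, 31 days).

2028-07-31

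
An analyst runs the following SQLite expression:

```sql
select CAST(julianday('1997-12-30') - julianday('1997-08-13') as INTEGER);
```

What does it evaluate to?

18 days remain in August 1997 after the 13th (31 − 13).
September 1997: 30 days.
October 1997: 31 days.
November 1997: 30 days.
Then 30 days into December 1997.
Total: 18 + 30 + 31 + 30 + 30 = 139.

139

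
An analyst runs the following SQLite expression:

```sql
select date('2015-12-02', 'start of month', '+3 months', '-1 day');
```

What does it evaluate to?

`start of month` rewinds 2015-12-02 to 2015-12-01.
Adding +3 months to 2015-12-01 gives 2016-03-01.
Going back 1 day from 2016-03-01 reaches 2016-02-29 (last day of February, 29 days).

2016-02-29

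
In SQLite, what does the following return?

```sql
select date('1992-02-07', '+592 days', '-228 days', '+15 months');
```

1994-05-05

Applying '+592 days' to 1992-02-07: counting 592 days forward gives 1993-09-21.
Applying '-228 days' to 1993-09-21: counting 228 days back gives 1993-02-05.
Adding +15 months to 1993-02-05 gives 1994-05-05.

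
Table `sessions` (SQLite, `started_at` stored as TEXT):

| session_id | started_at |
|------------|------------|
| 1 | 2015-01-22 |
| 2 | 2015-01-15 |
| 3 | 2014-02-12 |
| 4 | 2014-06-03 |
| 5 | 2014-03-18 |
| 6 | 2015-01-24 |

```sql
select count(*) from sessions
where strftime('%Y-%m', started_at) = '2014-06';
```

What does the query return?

1

Rows with year-month 2014-06: 2014-06-03 → 1.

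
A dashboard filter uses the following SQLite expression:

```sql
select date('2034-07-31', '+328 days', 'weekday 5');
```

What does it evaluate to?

2035-06-29

Applying '+328 days' to 2034-07-31: counting 328 days forward gives 2035-06-24.
`weekday 5` advances to the next Friday; 2035-06-24 is a Sunday, so it moves forward to 2035-06-29.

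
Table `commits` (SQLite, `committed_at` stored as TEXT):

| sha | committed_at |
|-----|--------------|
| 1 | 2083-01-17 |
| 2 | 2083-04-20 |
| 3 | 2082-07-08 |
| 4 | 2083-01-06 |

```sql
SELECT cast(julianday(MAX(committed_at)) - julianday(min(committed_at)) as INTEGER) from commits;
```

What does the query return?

MIN = 2082-07-08, MAX = 2083-04-20.
23 days remain in July 2082 after the 8th (31 − 8).
Full months from August 2082 through March 2083 contribute their day counts.
Then 20 days into April 2083.
Total: 23 + 31 + 30 + 31 + 30 + 31 + 31 + 28 + 31 + 20 = 286.

286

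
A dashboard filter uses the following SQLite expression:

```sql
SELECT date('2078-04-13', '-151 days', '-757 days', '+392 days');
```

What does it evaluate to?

2076-11-13

Applying '-151 days' to 2078-04-13: counting 151 days back gives 2077-11-13.
Applying '-757 days' to 2077-11-13: counting 757 days back gives 2075-10-18.
Applying '+392 days' to 2075-10-18: counting 392 days forward gives 2076-11-13.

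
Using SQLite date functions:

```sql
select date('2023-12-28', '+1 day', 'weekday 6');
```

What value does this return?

Advancing 1 more day within December lands on 2023-12-29.
`weekday 6` advances to the next Saturday; 2023-12-29 is a Friday, so it moves forward to 2023-12-30.

2023-12-30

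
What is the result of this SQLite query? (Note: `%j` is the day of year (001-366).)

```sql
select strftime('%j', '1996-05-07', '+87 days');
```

215

First apply '+87 days': 1996-05-07 → 1996-08-02.
Day-of-year for 1996-08-02: days since 1996-01-01 inclusive = 215, zero-padded to 215.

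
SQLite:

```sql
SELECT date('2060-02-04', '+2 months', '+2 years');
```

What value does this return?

Adding +2 months to 2060-02-04 gives 2060-04-04.
Adding +2 years to 2060-04-04 gives 2062-04-04.

2062-04-04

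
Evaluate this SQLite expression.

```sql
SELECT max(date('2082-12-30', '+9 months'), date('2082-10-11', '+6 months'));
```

date('2082-12-30', '+9 months') → 2083-09-30.
date('2082-10-11', '+6 months') → 2083-04-11.
Later of the two is 2083-09-30.

2083-09-30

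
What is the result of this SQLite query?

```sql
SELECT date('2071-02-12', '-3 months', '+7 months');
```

2071-06-12

Adding -3 months to 2071-02-12 gives 2070-11-12.
Adding +7 months to 2070-11-12 gives 2071-06-12.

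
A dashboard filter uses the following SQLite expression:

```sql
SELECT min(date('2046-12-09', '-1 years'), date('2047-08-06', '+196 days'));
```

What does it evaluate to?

date('2046-12-09', '-1 years') → 2045-12-09.
date('2047-08-06', '+196 days') → 2048-02-18.
Earlier of the two is 2045-12-09.

2045-12-09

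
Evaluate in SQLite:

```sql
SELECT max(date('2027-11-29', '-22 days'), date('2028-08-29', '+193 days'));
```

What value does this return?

2029-03-10

date('2027-11-29', '-22 days') → 2027-11-07.
date('2028-08-29', '+193 days') → 2029-03-10.
Later of the two is 2029-03-10.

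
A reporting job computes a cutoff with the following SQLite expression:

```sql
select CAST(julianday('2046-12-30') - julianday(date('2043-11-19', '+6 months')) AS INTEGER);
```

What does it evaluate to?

955

Adding +6 months to 2043-11-19 gives 2044-05-19.
12 days remain in May 2044 after the 19th (31 − 19).
Full months from June 2044 through November 2046 contribute their day counts.
Then 30 days into December 2046.
Total: 12 + 30 + 31 + 31 + 30 + 31 + 30 + 31 + 31 + 28 + 31 + 30 + 31 + 30 + 31 + 31 + 30 + 31 + 30 + 31 + 31 + 28 + 31 + 30 + 31 + 30 + 31 + 31 + 30 + 31 + 30 + 30 = 955.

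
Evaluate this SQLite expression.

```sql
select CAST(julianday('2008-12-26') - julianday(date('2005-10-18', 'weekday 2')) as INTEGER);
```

`weekday 2` advances to the next Tuesday; 2005-10-18 is already a Tuesday, so it stays at 2005-10-18.
13 days remain in October 2005 after the 18th (31 − 18).
Full months from November 2005 through November 2008 contribute their day counts.
Then 26 days into December 2008.
Total: 13 + 30 + 31 + 31 + 28 + 31 + 30 + 31 + 30 + 31 + 31 + 30 + 31 + 30 + 31 + 31 + 28 + 31 + 30 + 31 + 30 + 31 + 31 + 30 + 31 + 30 + 31 + 31 + 29 + 31 + 30 + 31 + 30 + 31 + 31 + 30 + 31 + 30 + 26 = 1165.

1165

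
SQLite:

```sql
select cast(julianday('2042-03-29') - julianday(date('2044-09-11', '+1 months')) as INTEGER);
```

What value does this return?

Adding +1 month to 2044-09-11 gives 2044-10-11.
2 days remain in March 2042 after the 29th (31 − 29).
Full months from April 2042 through September 2044 contribute their day counts.
Then 11 days into October 2044.
Total: 2 + 30 + 31 + 30 + 31 + 31 + 30 + 31 + 30 + 31 + 31 + 28 + 31 + 30 + 31 + 30 + 31 + 31 + 30 + 31 + 30 + 31 + 31 + 29 + 31 + 30 + 31 + 30 + 31 + 31 + 30 + 11 = 927.
The subtraction is earlier − later, so the result is −927 → -927.

-927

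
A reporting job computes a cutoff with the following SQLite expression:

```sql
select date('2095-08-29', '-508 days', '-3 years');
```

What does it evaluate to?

Applying '-508 days' to 2095-08-29: counting 508 days back gives 2094-04-08.
Adding -3 years to 2094-04-08 gives 2091-04-08.

2091-04-08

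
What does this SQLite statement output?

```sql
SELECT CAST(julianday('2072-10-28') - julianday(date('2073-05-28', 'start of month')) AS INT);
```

-185

`start of month` rewinds 2073-05-28 to 2073-05-01.
3 days remain in October 2072 after the 28th (31 − 28).
Full months from November 2072 through April 2073 contribute their day counts.
Then 1 day into May 2073.
Total: 3 + 30 + 31 + 31 + 28 + 31 + 30 + 1 = 185.
The subtraction is earlier − later, so the result is −185 → -185.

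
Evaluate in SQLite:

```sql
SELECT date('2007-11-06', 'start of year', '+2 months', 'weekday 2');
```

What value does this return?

2007-03-06

`start of year` rewinds 2007-11-06 to 2007-01-01.
Adding +2 months to 2007-01-01 gives 2007-03-01.
`weekday 2` advances to the next Tuesday; 2007-03-01 is a Thursday, so it moves forward to 2007-03-06.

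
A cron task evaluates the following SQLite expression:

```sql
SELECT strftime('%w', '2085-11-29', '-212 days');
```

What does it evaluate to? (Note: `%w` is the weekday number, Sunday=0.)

2

First apply '-212 days': 2085-11-29 → 2085-05-01.
2085-05-01 is a Tuesday; with Sunday=0 that is 2.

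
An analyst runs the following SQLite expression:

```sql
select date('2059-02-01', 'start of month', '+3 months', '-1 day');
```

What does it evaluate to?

2059-04-30

`start of month` rewinds 2059-02-01 to 2059-02-01.
Adding +3 months to 2059-02-01 gives 2059-05-01.
Going back 1 day from 2059-05-01 reaches 2059-04-30 (last day of April, 30 days).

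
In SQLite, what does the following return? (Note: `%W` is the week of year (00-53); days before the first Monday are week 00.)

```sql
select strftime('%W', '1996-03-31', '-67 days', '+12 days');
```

06

First apply '-67 days', '+12 days': 1996-03-31 → 1996-02-05.
1996-02-05 is a Monday. SQLite's %W counts Mondays since the year started; the result is 06.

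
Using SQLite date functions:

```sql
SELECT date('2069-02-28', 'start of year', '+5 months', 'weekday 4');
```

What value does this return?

2069-06-06

`start of year` rewinds 2069-02-28 to 2069-01-01.
Adding +5 months to 2069-01-01 gives 2069-06-01.
`weekday 4` advances to the next Thursday; 2069-06-01 is a Saturday, so it moves forward to 2069-06-06.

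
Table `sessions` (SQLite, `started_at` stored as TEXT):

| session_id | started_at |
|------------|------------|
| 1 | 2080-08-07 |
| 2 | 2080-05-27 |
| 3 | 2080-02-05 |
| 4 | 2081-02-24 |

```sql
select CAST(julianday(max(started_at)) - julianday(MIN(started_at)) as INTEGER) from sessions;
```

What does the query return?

MIN = 2080-02-05, MAX = 2081-02-24.
24 days remain in February 2080 after the 5th (29 − 5).
Full months from March 2080 through January 2081 contribute their day counts.
Then 24 days into February 2081.
Total: 24 + 31 + 30 + 31 + 30 + 31 + 31 + 30 + 31 + 30 + 31 + 31 + 24 = 385.

385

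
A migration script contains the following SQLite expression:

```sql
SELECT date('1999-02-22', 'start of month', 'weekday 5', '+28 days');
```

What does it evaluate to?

`start of month` rewinds 1999-02-22 to 1999-02-01.
`weekday 5` advances to the next Friday; 1999-02-01 is a Monday, so it moves forward to 1999-02-05.
February 1999 has 28 days; 23 remain after the 5th, so 24 days reach 1999-03-01.
Advancing 4 more days within March lands on 1999-03-05.

1999-03-05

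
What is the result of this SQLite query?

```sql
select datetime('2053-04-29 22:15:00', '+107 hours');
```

2053-05-04 09:15:00

+107 hours from 2053-04-29 22:15:00 is 2053-05-04 09:15:00 (crosses midnight).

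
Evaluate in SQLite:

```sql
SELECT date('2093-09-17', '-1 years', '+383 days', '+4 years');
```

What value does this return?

2097-10-05

Adding -1 year to 2093-09-17 gives 2092-09-17.
Applying '+383 days' to 2092-09-17: counting 383 days forward gives 2093-10-05.
Adding +4 years to 2093-10-05 gives 2097-10-05.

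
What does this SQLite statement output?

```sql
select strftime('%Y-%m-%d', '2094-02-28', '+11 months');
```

2095-01-28

First apply '+11 months': 2094-02-28 → 2095-01-28.
`%Y-%m-%d` extracts the ISO date: 2095-01-28.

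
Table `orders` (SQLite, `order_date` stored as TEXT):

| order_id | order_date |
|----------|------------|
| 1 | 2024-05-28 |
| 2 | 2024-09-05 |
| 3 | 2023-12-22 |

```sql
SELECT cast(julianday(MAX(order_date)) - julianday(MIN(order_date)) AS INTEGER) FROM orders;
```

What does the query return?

258

MIN = 2023-12-22, MAX = 2024-09-05.
9 days remain in December 2023 after the 22nd (31 − 22).
Full months from January 2024 through August 2024 contribute their day counts.
Then 5 days into September 2024.
Total: 9 + 31 + 29 + 31 + 30 + 31 + 30 + 31 + 31 + 5 = 258.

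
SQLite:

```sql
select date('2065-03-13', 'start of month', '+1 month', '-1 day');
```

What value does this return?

2065-03-31

`start of month` rewinds 2065-03-13 to 2065-03-01.
Adding +1 month to 2065-03-01 gives 2065-04-01.
Going back 1 day from 2065-04-01 reaches 2065-03-31 (last day of March, 31 days).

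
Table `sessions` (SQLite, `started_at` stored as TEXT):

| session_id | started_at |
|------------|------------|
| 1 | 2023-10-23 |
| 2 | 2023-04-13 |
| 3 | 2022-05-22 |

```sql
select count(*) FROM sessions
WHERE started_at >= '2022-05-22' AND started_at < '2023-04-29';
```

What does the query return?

2

Rows in [2022-05-22, 2023-04-29): 2023-04-13, 2022-05-22 → 2 rows.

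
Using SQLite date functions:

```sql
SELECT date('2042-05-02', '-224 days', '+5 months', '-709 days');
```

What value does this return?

2040-03-13

Applying '-224 days' to 2042-05-02: counting 224 days back gives 2041-09-20.
Adding +5 months to 2041-09-20 gives 2042-02-20.
Applying '-709 days' to 2042-02-20: counting 709 days back gives 2040-03-13.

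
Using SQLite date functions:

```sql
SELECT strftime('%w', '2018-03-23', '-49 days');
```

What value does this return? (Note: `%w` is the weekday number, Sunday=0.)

5

First apply '-49 days': 2018-03-23 → 2018-02-02.
2018-02-02 is a Friday; with Sunday=0 that is 5.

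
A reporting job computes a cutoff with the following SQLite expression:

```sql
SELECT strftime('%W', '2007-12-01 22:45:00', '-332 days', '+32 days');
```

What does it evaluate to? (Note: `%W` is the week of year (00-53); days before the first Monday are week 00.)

05

First apply '-332 days', '+32 days': 2007-12-01 22:45:00 → 2007-02-04 22:45:00.
2007-02-04 is a Sunday. SQLite's %W counts Mondays since the year started; the result is 05.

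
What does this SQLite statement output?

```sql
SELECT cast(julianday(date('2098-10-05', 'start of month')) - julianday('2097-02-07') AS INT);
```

`start of month` rewinds 2098-10-05 to 2098-10-01.
21 days remain in February 2097 after the 7th (28 − 7).
Full months from March 2097 through September 2098 contribute their day counts.
Then 1 day into October 2098.
Total: 21 + 31 + 30 + 31 + 30 + 31 + 31 + 30 + 31 + 30 + 31 + 31 + 28 + 31 + 30 + 31 + 30 + 31 + 31 + 30 + 1 = 601.

601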